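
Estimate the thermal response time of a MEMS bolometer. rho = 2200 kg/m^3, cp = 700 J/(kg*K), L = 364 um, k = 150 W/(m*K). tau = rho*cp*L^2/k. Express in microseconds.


Step 1: Convert L to m: L = 364e-6 m
Step 2: L^2 = (364e-6)^2 = 1.32496e-07 m^2
Step 3: tau = 2200 * 700 * 1.32496e-07 / 150 = 1.36029227e-03 s
Step 4: Convert to microseconds (multiply by 1e6).
tau = 1360.292 us


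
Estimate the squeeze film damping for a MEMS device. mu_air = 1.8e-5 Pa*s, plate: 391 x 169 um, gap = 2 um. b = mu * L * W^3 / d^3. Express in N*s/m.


Step 1: Convert to SI.
L = 391e-6 m, W = 169e-6 m, d = 2e-6 m
Step 2: W^3 = (169e-6)^3 = 4.83e-12 m^3
Step 3: d^3 = (2e-6)^3 = 8.00e-18 m^3
Step 4: b = 1.8e-5 * 391e-6 * 4.83e-12 / 8.00e-18
b = 4.25e-03 N*s/m


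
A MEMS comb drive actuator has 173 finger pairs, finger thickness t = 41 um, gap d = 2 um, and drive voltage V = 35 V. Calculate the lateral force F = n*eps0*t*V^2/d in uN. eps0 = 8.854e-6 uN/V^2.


Step 1: Parameters: n=173, eps0=8.854e-6 uN/V^2, t=41 um, V=35 V, d=2 um
Step 2: V^2 = 1225
Step 3: F = 173 * 8.854e-6 * 41 * 1225 / 2
F = 38.466 uN


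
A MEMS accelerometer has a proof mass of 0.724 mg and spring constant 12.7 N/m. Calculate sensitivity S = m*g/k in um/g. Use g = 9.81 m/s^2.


Step 1: Convert mass: m = 0.724 mg = 7.24e-07 kg
Step 2: S = m * g / k = 7.24e-07 * 9.81 / 12.7
Step 3: S = 5.59e-07 m/g
Step 4: Convert to um/g: S = 0.559 um/g


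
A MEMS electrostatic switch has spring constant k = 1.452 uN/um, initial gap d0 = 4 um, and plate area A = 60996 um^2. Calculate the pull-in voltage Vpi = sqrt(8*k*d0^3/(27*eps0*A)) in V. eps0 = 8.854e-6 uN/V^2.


Step 1: Compute numerator: 8 * k * d0^3 = 8 * 1.452 * 4^3 = 743.424
Step 2: Compute denominator: 27 * eps0 * A = 27 * 8.854e-6 * 60996 = 14.581582
Step 3: Vpi = sqrt(743.424 / 14.581582)
Vpi = 7.14 V


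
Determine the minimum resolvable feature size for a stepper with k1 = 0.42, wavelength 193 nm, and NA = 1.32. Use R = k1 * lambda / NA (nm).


Step 1: Identify values: k1 = 0.42, lambda = 193 nm, NA = 1.32
Step 2: R = k1 * lambda / NA
R = 0.42 * 193 / 1.32
R = 61.4 nm


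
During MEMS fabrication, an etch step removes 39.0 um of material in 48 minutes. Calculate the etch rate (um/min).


Step 1: Etch rate = depth / time
Step 2: rate = 39.0 / 48
rate = 0.813 um/min


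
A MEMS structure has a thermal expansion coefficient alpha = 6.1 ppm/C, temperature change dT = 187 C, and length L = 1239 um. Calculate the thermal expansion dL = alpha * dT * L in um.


Step 1: Convert CTE: alpha = 6.1 ppm/C = 6.1e-6 /C
Step 2: dL = 6.1e-6 * 187 * 1239
dL = 1.4133 um


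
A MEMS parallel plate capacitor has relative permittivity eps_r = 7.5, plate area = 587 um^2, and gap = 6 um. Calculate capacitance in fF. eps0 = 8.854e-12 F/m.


Step 1: Convert area to m^2: A = 587e-12 m^2
Step 2: Convert gap to m: d = 6e-6 m
Step 3: C = eps0 * eps_r * A / d
C = 8.854e-12 * 7.5 * 587e-12 / 6e-6
Step 4: Convert to fF (multiply by 1e15).
C = 6.5 fF


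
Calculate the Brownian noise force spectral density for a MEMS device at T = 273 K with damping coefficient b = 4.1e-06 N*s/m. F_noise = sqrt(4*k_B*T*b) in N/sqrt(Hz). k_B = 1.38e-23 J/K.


Step 1: Compute 4 * k_B * T * b
= 4 * 1.38e-23 * 273 * 4.1e-06
= 6.1785e-26 N^2/Hz
Step 2: F_noise = sqrt(6.1785e-26)
F_noise = 2.49e-13 N/sqrt(Hz)


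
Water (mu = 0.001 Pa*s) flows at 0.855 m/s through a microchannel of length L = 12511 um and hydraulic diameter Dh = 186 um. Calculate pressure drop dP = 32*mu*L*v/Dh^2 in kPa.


Step 1: Convert to SI: L = 12511e-6 m, Dh = 186e-6 m
Step 2: dP = 32 * 0.001 * 12511e-6 * 0.855 / (186e-6)^2
Step 3: dP = 9894.24 Pa
Step 4: Convert to kPa: dP = 9.89 kPa


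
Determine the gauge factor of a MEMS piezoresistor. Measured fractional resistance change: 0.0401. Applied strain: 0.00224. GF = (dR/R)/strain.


Step 1: Identify values.
dR/R = 0.0401, strain = 0.00224
Step 2: GF = (dR/R) / strain = 0.0401 / 0.00224
GF = 17.9


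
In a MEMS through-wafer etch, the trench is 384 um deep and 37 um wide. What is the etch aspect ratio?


Step 1: AR = depth / width
Step 2: AR = 384 / 37
AR = 10.4


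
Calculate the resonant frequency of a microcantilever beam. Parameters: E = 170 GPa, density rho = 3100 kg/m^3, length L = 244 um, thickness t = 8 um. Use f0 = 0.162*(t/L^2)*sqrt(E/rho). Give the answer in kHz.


Step 1: Convert units to SI.
t_SI = 8e-6 m, L_SI = 244e-6 m
Step 2: Calculate sqrt(E/rho).
sqrt(170e9 / 3100) = 7405.32 m/s
Step 3: Compute f0.
f0 = 0.162 * 8e-6 / (244e-6)^2 * 7405.32 = 161201.5 Hz = 161.2 kHz


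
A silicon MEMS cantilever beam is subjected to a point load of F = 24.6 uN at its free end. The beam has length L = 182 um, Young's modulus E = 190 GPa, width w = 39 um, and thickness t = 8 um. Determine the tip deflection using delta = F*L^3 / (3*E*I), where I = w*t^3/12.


Step 1: Calculate the second moment of area.
I = w * t^3 / 12 = 39 * 8^3 / 12 = 1664.0 um^4
Step 2: Convert E to consistent units (1 GPa = 1000 uN/um^2).
E = 190 GPa = 190000 uN/um^2
Step 3: Calculate tip deflection.
delta = F * L^3 / (3 * E * I)
delta = 24.6 * 182^3 / (3 * 190000 * 1664.0)
delta = 0.1564 um


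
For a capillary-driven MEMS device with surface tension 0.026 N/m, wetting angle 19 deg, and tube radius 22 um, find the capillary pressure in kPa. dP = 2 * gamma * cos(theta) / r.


Step 1: cos(19 deg) = 0.9455
Step 2: Convert r to m: r = 22e-6 m
Step 3: dP = 2 * 0.026 * 0.9455 / 22e-6 = 2234.8 Pa
Step 4: Convert Pa to kPa (divide by 1000).
dP = 2.23 kPa


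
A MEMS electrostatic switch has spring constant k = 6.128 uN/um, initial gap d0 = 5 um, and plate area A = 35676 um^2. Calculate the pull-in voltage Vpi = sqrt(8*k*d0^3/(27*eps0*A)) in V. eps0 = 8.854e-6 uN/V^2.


Step 1: Compute numerator: 8 * k * d0^3 = 8 * 6.128 * 5^3 = 6128.0
Step 2: Compute denominator: 27 * eps0 * A = 27 * 8.854e-6 * 35676 = 8.528633
Step 3: Vpi = sqrt(6128.0 / 8.528633)
Vpi = 26.81 V


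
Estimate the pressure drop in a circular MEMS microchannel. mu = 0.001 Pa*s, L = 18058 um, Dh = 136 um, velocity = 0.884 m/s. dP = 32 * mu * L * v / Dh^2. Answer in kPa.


Step 1: Convert to SI: L = 18058e-6 m, Dh = 136e-6 m
Step 2: dP = 32 * 0.001 * 18058e-6 * 0.884 / (136e-6)^2
Step 3: dP = 27618.12 Pa
Step 4: Convert to kPa: dP = 27.62 kPa


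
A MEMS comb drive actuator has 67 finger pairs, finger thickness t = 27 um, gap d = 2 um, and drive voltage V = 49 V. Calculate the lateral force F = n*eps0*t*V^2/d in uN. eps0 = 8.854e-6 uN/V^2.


Step 1: Parameters: n=67, eps0=8.854e-6 uN/V^2, t=27 um, V=49 V, d=2 um
Step 2: V^2 = 2401
Step 3: F = 67 * 8.854e-6 * 27 * 2401 / 2
F = 19.228 uN


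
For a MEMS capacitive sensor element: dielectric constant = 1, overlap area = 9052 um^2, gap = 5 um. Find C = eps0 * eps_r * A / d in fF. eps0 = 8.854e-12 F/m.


Step 1: Convert area to m^2: A = 9052e-12 m^2
Step 2: Convert gap to m: d = 5e-6 m
Step 3: C = eps0 * eps_r * A / d
C = 8.854e-12 * 1 * 9052e-12 / 5e-6
Step 4: Convert to fF (multiply by 1e15).
C = 16.03 fF


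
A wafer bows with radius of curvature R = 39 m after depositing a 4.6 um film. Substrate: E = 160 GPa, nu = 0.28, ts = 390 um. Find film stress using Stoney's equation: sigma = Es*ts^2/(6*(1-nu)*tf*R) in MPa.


Step 1: Compute numerator: Es * ts^2 = 160 * 390^2 = 24336000 (GPa*um^2)
Step 2: Compute denominator (R in um): 6*(1-nu)*tf*R = 6*0.72*4.6*39e6 = 775008000.0 (um^2)
Step 3: sigma (GPa) = 24336000 / 775008000.0 = 3.1401e-02 GPa
Step 4: Convert to MPa (x1000): sigma = 31.4 MPa


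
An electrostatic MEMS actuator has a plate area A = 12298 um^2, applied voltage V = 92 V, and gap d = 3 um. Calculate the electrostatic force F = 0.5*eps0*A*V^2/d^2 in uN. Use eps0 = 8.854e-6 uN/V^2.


Step 1: Identify parameters.
eps0 = 8.854e-6 uN/V^2, A = 12298 um^2, V = 92 V, d = 3 um
Step 2: Compute V^2 = 92^2 = 8464
Step 3: Compute d^2 = 3^2 = 9
Step 4: F = 0.5 * 8.854e-6 * 12298 * 8464 / 9
F = 51.201 uN


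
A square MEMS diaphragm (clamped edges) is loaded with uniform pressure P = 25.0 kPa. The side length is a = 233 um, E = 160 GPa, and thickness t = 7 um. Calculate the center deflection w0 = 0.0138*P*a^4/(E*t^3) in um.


Step 1: Convert pressure to compatible units (E is in GPa, so P in GPa).
P = 25.0 kPa = 25.0e-6 GPa
Step 2: Compute numerator: 0.0138 * P * a^4.
a^4 = 233^4 = 2947295521
numerator = 0.0138 * 25.0e-6 * 2947295521 = 1.0168e+03
Step 3: Compute denominator: E * t^3 = 160 * 7^3 = 54880
Step 4: w0 = numerator / denominator = 1.0168e+03 / 54880 = 0.0185 um


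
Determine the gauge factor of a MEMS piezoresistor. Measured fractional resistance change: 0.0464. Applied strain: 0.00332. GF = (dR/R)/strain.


Step 1: Identify values.
dR/R = 0.0464, strain = 0.00332
Step 2: GF = (dR/R) / strain = 0.0464 / 0.00332
GF = 14.0


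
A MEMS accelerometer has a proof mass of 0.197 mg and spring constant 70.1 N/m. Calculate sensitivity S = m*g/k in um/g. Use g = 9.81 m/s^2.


Step 1: Convert mass: m = 0.197 mg = 1.97e-07 kg
Step 2: S = m * g / k = 1.97e-07 * 9.81 / 70.1
Step 3: S = 2.76e-08 m/g
Step 4: Convert to um/g: S = 0.028 um/g


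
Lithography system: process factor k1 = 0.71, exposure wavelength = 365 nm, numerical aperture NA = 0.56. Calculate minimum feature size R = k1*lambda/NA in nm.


Step 1: Identify values: k1 = 0.71, lambda = 365 nm, NA = 0.56
Step 2: R = k1 * lambda / NA
R = 0.71 * 365 / 0.56
R = 462.8 nm


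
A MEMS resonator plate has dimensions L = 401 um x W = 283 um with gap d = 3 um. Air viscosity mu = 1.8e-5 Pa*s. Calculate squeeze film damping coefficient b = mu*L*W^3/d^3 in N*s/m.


Step 1: Convert to SI.
L = 401e-6 m, W = 283e-6 m, d = 3e-6 m
Step 2: W^3 = (283e-6)^3 = 2.27e-11 m^3
Step 3: d^3 = (3e-6)^3 = 2.70e-17 m^3
Step 4: b = 1.8e-5 * 401e-6 * 2.27e-11 / 2.70e-17
b = 6.06e-03 N*s/m


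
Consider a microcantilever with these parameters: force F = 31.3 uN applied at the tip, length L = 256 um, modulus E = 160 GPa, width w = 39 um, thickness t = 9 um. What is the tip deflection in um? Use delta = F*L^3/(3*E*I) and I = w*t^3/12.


Step 1: Calculate the second moment of area.
I = w * t^3 / 12 = 39 * 9^3 / 12 = 2369.25 um^4
Step 2: Convert E to consistent units (1 GPa = 1000 uN/um^2).
E = 160 GPa = 160000 uN/um^2
Step 3: Calculate tip deflection.
delta = F * L^3 / (3 * E * I)
delta = 31.3 * 256^3 / (3 * 160000 * 2369.25)
delta = 0.4618 um


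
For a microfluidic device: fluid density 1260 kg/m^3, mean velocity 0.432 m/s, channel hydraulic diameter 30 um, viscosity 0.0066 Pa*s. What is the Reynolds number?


Step 1: Convert Dh to meters: Dh = 30e-6 m
Step 2: Re = rho * v * Dh / mu
Re = 1260 * 0.432 * 30e-6 / 0.0066
Re = 2.474


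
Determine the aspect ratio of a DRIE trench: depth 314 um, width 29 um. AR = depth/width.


Step 1: AR = depth / width
Step 2: AR = 314 / 29
AR = 10.8


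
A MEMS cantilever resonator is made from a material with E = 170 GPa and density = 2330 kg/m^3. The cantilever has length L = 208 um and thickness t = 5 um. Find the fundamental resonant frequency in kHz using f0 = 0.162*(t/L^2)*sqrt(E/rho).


Step 1: Convert units to SI.
t_SI = 5e-6 m, L_SI = 208e-6 m
Step 2: Calculate sqrt(E/rho).
sqrt(170e9 / 2330) = 8541.74 m/s
Step 3: Compute f0.
f0 = 0.162 * 5e-6 / (208e-6)^2 * 8541.74 = 159920.7 Hz = 159.92 kHz


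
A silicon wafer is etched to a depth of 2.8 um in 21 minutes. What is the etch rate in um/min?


Step 1: Etch rate = depth / time
Step 2: rate = 2.8 / 21
rate = 0.133 um/min


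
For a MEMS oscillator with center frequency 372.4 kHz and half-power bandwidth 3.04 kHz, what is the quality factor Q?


Step 1: Q = f0 / bandwidth
Step 2: Q = 372.4 / 3.04
Q = 122.5


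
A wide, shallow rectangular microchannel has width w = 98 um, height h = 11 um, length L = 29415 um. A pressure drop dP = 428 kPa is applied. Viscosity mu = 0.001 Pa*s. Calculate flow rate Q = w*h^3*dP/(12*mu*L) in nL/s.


Step 1: Convert all dimensions to SI (meters).
w = 98e-6 m, h = 11e-6 m, L = 29415e-6 m, dP = 428e3 Pa
Step 2: Q = w * h^3 * dP / (12 * mu * L)
Q = 98e-6 * (11e-6)^3 * 428e3 / (12 * 0.001 * 29415e-6) = 1.581604e-10 m^3/s
Step 3: Convert Q from m^3/s to nL/s (1 m^3 = 1e12 nL, so multiply by 1e12).
Q = 158.16 nL/s


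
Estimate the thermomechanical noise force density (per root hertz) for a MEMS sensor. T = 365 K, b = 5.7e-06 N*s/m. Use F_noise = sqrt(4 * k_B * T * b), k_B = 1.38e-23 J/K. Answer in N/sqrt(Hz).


Step 1: Compute 4 * k_B * T * b
= 4 * 1.38e-23 * 365 * 5.7e-06
= 1.1484e-25 N^2/Hz
Step 2: F_noise = sqrt(1.1484e-25)
F_noise = 3.39e-13 N/sqrt(Hz)


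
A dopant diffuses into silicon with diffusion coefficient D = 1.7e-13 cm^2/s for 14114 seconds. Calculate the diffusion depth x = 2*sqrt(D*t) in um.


Step 1: Compute D*t = 1.7e-13 * 14114 = 2.39938e-09 cm^2
Step 2: sqrt(D*t) = 4.898e-05 cm
Step 3: x = 2 * 4.898e-05 cm = 9.796e-05 cm
Step 4: Convert to um (1 cm = 1e4 um): x = 0.98 um


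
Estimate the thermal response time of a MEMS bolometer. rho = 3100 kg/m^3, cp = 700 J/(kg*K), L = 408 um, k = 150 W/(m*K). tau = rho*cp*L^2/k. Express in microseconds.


Step 1: Convert L to m: L = 408e-6 m
Step 2: L^2 = (408e-6)^2 = 1.66464e-07 m^2
Step 3: tau = 3100 * 700 * 1.66464e-07 / 150 = 2.4081792e-03 s
Step 4: Convert to microseconds (multiply by 1e6).
tau = 2408.179 us


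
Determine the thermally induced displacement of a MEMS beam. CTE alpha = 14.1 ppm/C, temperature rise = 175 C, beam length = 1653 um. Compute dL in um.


Step 1: Convert CTE: alpha = 14.1 ppm/C = 14.1e-6 /C
Step 2: dL = 14.1e-6 * 175 * 1653
dL = 4.0788 um


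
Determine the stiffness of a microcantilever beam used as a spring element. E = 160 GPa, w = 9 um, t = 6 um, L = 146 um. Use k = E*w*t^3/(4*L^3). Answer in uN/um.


Step 1: Convert E to consistent units (1 GPa = 1000 uN/um^2).
E = 160 GPa = 160000 uN/um^2
Step 2: Compute t^3 = 6^3 = 216
Step 3: Compute L^3 = 146^3 = 3112136
Step 4: k = 160000 * 9 * 216 / (4 * 3112136)
k = 24.9861 uN/um


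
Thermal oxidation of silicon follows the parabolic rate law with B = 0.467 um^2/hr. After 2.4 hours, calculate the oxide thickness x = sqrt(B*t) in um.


Step 1: Compute B*t = 0.467 * 2.4 = 1.1208
Step 2: x = sqrt(1.1208)
x = 1.059 um


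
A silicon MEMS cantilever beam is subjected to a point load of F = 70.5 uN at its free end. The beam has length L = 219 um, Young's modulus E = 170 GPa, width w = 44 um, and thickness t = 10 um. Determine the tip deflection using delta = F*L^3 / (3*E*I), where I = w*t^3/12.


Step 1: Calculate the second moment of area.
I = w * t^3 / 12 = 44 * 10^3 / 12 = 3666.6667 um^4
Step 2: Convert E to consistent units (1 GPa = 1000 uN/um^2).
E = 170 GPa = 170000 uN/um^2
Step 3: Calculate tip deflection.
delta = F * L^3 / (3 * E * I)
delta = 70.5 * 219^3 / (3 * 170000 * 3666.6667)
delta = 0.396 um


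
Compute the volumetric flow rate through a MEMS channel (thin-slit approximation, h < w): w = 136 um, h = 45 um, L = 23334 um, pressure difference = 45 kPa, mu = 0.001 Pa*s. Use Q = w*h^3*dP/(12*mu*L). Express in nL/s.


Step 1: Convert all dimensions to SI (meters).
w = 136e-6 m, h = 45e-6 m, L = 23334e-6 m, dP = 45e3 Pa
Step 2: Q = w * h^3 * dP / (12 * mu * L)
Q = 136e-6 * (45e-6)^3 * 45e3 / (12 * 0.001 * 23334e-6) = 1.99167524e-09 m^3/s
Step 3: Convert Q from m^3/s to nL/s (1 m^3 = 1e12 nL, so multiply by 1e12).
Q = 1991.675 nL/s


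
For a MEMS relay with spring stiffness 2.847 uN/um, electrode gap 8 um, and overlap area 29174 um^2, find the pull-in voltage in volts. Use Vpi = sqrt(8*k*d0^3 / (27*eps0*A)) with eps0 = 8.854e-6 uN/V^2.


Step 1: Compute numerator: 8 * k * d0^3 = 8 * 2.847 * 8^3 = 11661.312
Step 2: Compute denominator: 27 * eps0 * A = 27 * 8.854e-6 * 29174 = 6.974278
Step 3: Vpi = sqrt(11661.312 / 6.974278)
Vpi = 40.89 V


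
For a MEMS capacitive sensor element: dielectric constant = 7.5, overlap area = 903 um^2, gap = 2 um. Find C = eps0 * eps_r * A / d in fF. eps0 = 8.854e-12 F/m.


Step 1: Convert area to m^2: A = 903e-12 m^2
Step 2: Convert gap to m: d = 2e-6 m
Step 3: C = eps0 * eps_r * A / d
C = 8.854e-12 * 7.5 * 903e-12 / 2e-6
Step 4: Convert to fF (multiply by 1e15).
C = 29.98 fF


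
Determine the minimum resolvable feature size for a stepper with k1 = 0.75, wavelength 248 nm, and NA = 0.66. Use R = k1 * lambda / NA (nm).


Step 1: Identify values: k1 = 0.75, lambda = 248 nm, NA = 0.66
Step 2: R = k1 * lambda / NA
R = 0.75 * 248 / 0.66
R = 281.8 nm


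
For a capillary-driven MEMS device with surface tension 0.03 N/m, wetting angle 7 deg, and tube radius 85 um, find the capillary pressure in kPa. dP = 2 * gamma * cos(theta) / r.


Step 1: cos(7 deg) = 0.9925
Step 2: Convert r to m: r = 85e-6 m
Step 3: dP = 2 * 0.03 * 0.9925 / 85e-6 = 700.6 Pa
Step 4: Convert Pa to kPa (divide by 1000).
dP = 0.7 kPa


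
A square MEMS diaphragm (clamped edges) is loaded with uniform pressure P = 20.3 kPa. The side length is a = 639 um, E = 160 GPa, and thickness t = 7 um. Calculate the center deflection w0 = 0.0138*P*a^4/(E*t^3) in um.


Step 1: Convert pressure to compatible units (E is in GPa, so P in GPa).
P = 20.3 kPa = 20.3e-6 GPa
Step 2: Compute numerator: 0.0138 * P * a^4.
a^4 = 639^4 = 166726039041
numerator = 0.0138 * 20.3e-6 * 166726039041 = 4.67066e+04
Step 3: Compute denominator: E * t^3 = 160 * 7^3 = 54880
Step 4: w0 = numerator / denominator = 4.67066e+04 / 54880 = 0.8511 um


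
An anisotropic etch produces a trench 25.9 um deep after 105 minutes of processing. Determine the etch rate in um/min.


Step 1: Etch rate = depth / time
Step 2: rate = 25.9 / 105
rate = 0.247 um/min


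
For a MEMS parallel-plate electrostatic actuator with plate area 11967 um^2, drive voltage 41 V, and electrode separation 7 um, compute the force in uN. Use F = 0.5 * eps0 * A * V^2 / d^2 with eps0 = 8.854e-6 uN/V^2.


Step 1: Identify parameters.
eps0 = 8.854e-6 uN/V^2, A = 11967 um^2, V = 41 V, d = 7 um
Step 2: Compute V^2 = 41^2 = 1681
Step 3: Compute d^2 = 7^2 = 49
Step 4: F = 0.5 * 8.854e-6 * 11967 * 1681 / 49
F = 1.817 uN


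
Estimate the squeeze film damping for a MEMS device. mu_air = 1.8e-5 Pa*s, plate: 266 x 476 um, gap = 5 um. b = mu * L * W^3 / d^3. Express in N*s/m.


Step 1: Convert to SI.
L = 266e-6 m, W = 476e-6 m, d = 5e-6 m
Step 2: W^3 = (476e-6)^3 = 1.08e-10 m^3
Step 3: d^3 = (5e-6)^3 = 1.25e-16 m^3
Step 4: b = 1.8e-5 * 266e-6 * 1.08e-10 / 1.25e-16
b = 4.13e-03 N*s/m


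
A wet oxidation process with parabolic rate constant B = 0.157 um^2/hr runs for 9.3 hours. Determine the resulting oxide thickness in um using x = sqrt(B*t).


Step 1: Compute B*t = 0.157 * 9.3 = 1.4601
Step 2: x = sqrt(1.4601)
x = 1.208 um


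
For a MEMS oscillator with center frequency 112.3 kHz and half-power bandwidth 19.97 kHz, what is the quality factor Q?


Step 1: Q = f0 / bandwidth
Step 2: Q = 112.3 / 19.97
Q = 5.6


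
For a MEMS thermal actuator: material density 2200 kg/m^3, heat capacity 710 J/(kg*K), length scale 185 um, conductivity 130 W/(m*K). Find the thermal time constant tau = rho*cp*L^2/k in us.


Step 1: Convert L to m: L = 185e-6 m
Step 2: L^2 = (185e-6)^2 = 3.4225e-08 m^2
Step 3: tau = 2200 * 710 * 3.4225e-08 / 130 = 4.1122654e-04 s
Step 4: Convert to microseconds (multiply by 1e6).
tau = 411.227 us


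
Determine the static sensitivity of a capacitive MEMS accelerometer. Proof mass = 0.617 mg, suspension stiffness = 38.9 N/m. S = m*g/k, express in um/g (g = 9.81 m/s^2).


Step 1: Convert mass: m = 0.617 mg = 6.17e-07 kg
Step 2: S = m * g / k = 6.17e-07 * 9.81 / 38.9
Step 3: S = 1.56e-07 m/g
Step 4: Convert to um/g: S = 0.156 um/g


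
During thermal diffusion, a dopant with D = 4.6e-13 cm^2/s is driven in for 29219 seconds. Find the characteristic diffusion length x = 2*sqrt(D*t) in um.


Step 1: Compute D*t = 4.6e-13 * 29219 = 1.344074e-08 cm^2
Step 2: sqrt(D*t) = 1.15934e-04 cm
Step 3: x = 2 * 1.15934e-04 cm = 2.31868e-04 cm
Step 4: Convert to um (1 cm = 1e4 um): x = 2.319 um


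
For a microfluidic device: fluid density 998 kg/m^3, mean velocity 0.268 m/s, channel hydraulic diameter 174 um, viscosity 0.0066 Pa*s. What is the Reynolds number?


Step 1: Convert Dh to meters: Dh = 174e-6 m
Step 2: Re = rho * v * Dh / mu
Re = 998 * 0.268 * 174e-6 / 0.0066
Re = 7.051


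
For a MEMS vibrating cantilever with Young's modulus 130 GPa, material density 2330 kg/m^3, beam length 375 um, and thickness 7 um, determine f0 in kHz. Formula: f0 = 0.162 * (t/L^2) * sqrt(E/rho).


Step 1: Convert units to SI.
t_SI = 7e-6 m, L_SI = 375e-6 m
Step 2: Calculate sqrt(E/rho).
sqrt(130e9 / 2330) = 7469.54 m/s
Step 3: Compute f0.
f0 = 0.162 * 7e-6 / (375e-6)^2 * 7469.54 = 60234.4 Hz = 60.23 kHz


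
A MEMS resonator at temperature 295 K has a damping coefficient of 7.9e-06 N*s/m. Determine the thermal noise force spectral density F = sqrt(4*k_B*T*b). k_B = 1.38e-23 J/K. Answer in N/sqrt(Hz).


Step 1: Compute 4 * k_B * T * b
= 4 * 1.38e-23 * 295 * 7.9e-06
= 1.2864e-25 N^2/Hz
Step 2: F_noise = sqrt(1.2864e-25)
F_noise = 3.59e-13 N/sqrt(Hz)


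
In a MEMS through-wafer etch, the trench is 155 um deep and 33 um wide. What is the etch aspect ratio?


Step 1: AR = depth / width
Step 2: AR = 155 / 33
AR = 4.7


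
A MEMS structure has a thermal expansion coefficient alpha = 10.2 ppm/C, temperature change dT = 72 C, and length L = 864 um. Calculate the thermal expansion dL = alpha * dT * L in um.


Step 1: Convert CTE: alpha = 10.2 ppm/C = 10.2e-6 /C
Step 2: dL = 10.2e-6 * 72 * 864
dL = 0.6345 um


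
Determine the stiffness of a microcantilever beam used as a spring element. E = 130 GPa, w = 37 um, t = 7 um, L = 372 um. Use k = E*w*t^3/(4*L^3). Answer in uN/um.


Step 1: Convert E to consistent units (1 GPa = 1000 uN/um^2).
E = 130 GPa = 130000 uN/um^2
Step 2: Compute t^3 = 7^3 = 343
Step 3: Compute L^3 = 372^3 = 51478848
Step 4: k = 130000 * 37 * 343 / (4 * 51478848)
k = 8.0122 uN/um


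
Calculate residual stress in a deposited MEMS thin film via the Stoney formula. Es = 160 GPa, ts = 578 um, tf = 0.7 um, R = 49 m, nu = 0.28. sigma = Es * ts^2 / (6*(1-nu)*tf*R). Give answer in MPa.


Step 1: Compute numerator: Es * ts^2 = 160 * 578^2 = 53453440 (GPa*um^2)
Step 2: Compute denominator (R in um): 6*(1-nu)*tf*R = 6*0.72*0.7*49e6 = 148176000.0 (um^2)
Step 3: sigma (GPa) = 53453440 / 148176000.0 = 3.60743e-01 GPa
Step 4: Convert to MPa (x1000): sigma = 360.7 MPa


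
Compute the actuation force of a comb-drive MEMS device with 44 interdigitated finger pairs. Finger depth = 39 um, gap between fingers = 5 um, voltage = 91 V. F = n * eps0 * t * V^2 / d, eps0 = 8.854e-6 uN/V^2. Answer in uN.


Step 1: Parameters: n=44, eps0=8.854e-6 uN/V^2, t=39 um, V=91 V, d=5 um
Step 2: V^2 = 8281
Step 3: F = 44 * 8.854e-6 * 39 * 8281 / 5
F = 25.163 uN


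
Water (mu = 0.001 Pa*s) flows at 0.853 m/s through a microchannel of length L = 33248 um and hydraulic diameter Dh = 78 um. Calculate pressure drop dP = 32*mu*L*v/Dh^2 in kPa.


Step 1: Convert to SI: L = 33248e-6 m, Dh = 78e-6 m
Step 2: dP = 32 * 0.001 * 33248e-6 * 0.853 / (78e-6)^2
Step 3: dP = 149167.88 Pa
Step 4: Convert to kPa: dP = 149.17 kPa


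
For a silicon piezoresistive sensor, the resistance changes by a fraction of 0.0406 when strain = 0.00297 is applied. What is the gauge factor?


Step 1: Identify values.
dR/R = 0.0406, strain = 0.00297
Step 2: GF = (dR/R) / strain = 0.0406 / 0.00297
GF = 13.7


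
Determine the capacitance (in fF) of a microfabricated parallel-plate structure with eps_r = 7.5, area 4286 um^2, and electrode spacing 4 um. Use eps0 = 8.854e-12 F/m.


Step 1: Convert area to m^2: A = 4286e-12 m^2
Step 2: Convert gap to m: d = 4e-6 m
Step 3: C = eps0 * eps_r * A / d
C = 8.854e-12 * 7.5 * 4286e-12 / 4e-6
Step 4: Convert to fF (multiply by 1e15).
C = 71.15 fF


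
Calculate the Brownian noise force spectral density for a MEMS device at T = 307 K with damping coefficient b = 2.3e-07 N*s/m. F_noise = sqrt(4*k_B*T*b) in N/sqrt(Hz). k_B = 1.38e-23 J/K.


Step 1: Compute 4 * k_B * T * b
= 4 * 1.38e-23 * 307 * 2.3e-07
= 3.8977e-27 N^2/Hz
Step 2: F_noise = sqrt(3.8977e-27)
F_noise = 6.24e-14 N/sqrt(Hz)


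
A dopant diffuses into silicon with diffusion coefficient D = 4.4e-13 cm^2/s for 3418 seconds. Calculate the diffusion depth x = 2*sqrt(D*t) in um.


Step 1: Compute D*t = 4.4e-13 * 3418 = 1.50392e-09 cm^2
Step 2: sqrt(D*t) = 3.878e-05 cm
Step 3: x = 2 * 3.878e-05 cm = 7.756e-05 cm
Step 4: Convert to um (1 cm = 1e4 um): x = 0.776 um


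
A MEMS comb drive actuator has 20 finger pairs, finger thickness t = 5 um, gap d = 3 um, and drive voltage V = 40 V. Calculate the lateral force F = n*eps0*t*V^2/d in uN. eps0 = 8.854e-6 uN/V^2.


Step 1: Parameters: n=20, eps0=8.854e-6 uN/V^2, t=5 um, V=40 V, d=3 um
Step 2: V^2 = 1600
Step 3: F = 20 * 8.854e-6 * 5 * 1600 / 3
F = 0.472 uN


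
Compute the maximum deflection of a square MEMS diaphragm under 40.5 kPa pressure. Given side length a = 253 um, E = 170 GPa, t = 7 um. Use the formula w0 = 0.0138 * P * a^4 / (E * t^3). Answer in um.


Step 1: Convert pressure to compatible units (E is in GPa, so P in GPa).
P = 40.5 kPa = 40.5e-6 GPa
Step 2: Compute numerator: 0.0138 * P * a^4.
a^4 = 253^4 = 4097152081
numerator = 0.0138 * 40.5e-6 * 4097152081 = 2.2899e+03
Step 3: Compute denominator: E * t^3 = 170 * 7^3 = 58310
Step 4: w0 = numerator / denominator = 2.2899e+03 / 58310 = 0.0393 um


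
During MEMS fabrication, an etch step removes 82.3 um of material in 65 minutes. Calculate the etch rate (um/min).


Step 1: Etch rate = depth / time
Step 2: rate = 82.3 / 65
rate = 1.266 um/min


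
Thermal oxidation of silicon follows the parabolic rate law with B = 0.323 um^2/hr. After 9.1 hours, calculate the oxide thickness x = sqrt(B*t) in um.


Step 1: Compute B*t = 0.323 * 9.1 = 2.9393
Step 2: x = sqrt(2.9393)
x = 1.714 um


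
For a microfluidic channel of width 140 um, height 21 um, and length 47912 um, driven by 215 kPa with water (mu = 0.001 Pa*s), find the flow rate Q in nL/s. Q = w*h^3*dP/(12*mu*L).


Step 1: Convert all dimensions to SI (meters).
w = 140e-6 m, h = 21e-6 m, L = 47912e-6 m, dP = 215e3 Pa
Step 2: Q = w * h^3 * dP / (12 * mu * L)
Q = 140e-6 * (21e-6)^3 * 215e3 / (12 * 0.001 * 47912e-6) = 4.848404e-10 m^3/s
Step 3: Convert Q from m^3/s to nL/s (1 m^3 = 1e12 nL, so multiply by 1e12).
Q = 484.84 nL/s


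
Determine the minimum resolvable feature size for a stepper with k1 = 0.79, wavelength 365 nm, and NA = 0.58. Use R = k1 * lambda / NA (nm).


Step 1: Identify values: k1 = 0.79, lambda = 365 nm, NA = 0.58
Step 2: R = k1 * lambda / NA
R = 0.79 * 365 / 0.58
R = 497.2 nm


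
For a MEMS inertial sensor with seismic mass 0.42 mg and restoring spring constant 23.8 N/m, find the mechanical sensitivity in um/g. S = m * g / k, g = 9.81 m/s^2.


Step 1: Convert mass: m = 0.42 mg = 4.20e-07 kg
Step 2: S = m * g / k = 4.20e-07 * 9.81 / 23.8
Step 3: S = 1.73e-07 m/g
Step 4: Convert to um/g: S = 0.173 um/g


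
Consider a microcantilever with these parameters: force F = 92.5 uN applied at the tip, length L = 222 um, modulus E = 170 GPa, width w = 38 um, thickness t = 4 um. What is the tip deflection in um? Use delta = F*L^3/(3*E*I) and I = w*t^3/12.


Step 1: Calculate the second moment of area.
I = w * t^3 / 12 = 38 * 4^3 / 12 = 202.6667 um^4
Step 2: Convert E to consistent units (1 GPa = 1000 uN/um^2).
E = 170 GPa = 170000 uN/um^2
Step 3: Calculate tip deflection.
delta = F * L^3 / (3 * E * I)
delta = 92.5 * 222^3 / (3 * 170000 * 202.6667)
delta = 9.7915 um


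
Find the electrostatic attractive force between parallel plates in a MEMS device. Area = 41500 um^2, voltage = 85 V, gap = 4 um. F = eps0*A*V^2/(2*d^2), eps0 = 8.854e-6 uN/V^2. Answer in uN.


Step 1: Identify parameters.
eps0 = 8.854e-6 uN/V^2, A = 41500 um^2, V = 85 V, d = 4 um
Step 2: Compute V^2 = 85^2 = 7225
Step 3: Compute d^2 = 4^2 = 16
Step 4: F = 0.5 * 8.854e-6 * 41500 * 7225 / 16
F = 82.961 uN


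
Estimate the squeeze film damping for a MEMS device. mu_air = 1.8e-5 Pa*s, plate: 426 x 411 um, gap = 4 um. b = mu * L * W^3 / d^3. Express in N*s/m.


Step 1: Convert to SI.
L = 426e-6 m, W = 411e-6 m, d = 4e-6 m
Step 2: W^3 = (411e-6)^3 = 6.94e-11 m^3
Step 3: d^3 = (4e-6)^3 = 6.40e-17 m^3
Step 4: b = 1.8e-5 * 426e-6 * 6.94e-11 / 6.40e-17
b = 8.32e-03 N*s/m


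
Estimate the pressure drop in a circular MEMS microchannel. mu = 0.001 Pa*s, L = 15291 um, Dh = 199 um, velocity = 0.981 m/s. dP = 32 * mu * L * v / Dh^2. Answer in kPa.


Step 1: Convert to SI: L = 15291e-6 m, Dh = 199e-6 m
Step 2: dP = 32 * 0.001 * 15291e-6 * 0.981 / (199e-6)^2
Step 3: dP = 12121.29 Pa
Step 4: Convert to kPa: dP = 12.12 kPa


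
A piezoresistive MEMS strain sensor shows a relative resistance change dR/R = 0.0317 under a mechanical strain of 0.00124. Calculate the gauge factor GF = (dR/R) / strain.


Step 1: Identify values.
dR/R = 0.0317, strain = 0.00124
Step 2: GF = (dR/R) / strain = 0.0317 / 0.00124
GF = 25.6


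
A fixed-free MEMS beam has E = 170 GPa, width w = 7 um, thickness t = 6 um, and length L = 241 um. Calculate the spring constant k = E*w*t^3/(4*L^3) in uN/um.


Step 1: Convert E to consistent units (1 GPa = 1000 uN/um^2).
E = 170 GPa = 170000 uN/um^2
Step 2: Compute t^3 = 6^3 = 216
Step 3: Compute L^3 = 241^3 = 13997521
Step 4: k = 170000 * 7 * 216 / (4 * 13997521)
k = 4.5908 uN/um


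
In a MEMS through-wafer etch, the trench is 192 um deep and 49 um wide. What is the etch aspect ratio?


Step 1: AR = depth / width
Step 2: AR = 192 / 49
AR = 3.9


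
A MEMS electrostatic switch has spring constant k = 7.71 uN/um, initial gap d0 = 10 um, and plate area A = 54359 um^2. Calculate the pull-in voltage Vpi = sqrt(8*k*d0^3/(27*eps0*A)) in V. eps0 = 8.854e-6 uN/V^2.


Step 1: Compute numerator: 8 * k * d0^3 = 8 * 7.71 * 10^3 = 61680.0
Step 2: Compute denominator: 27 * eps0 * A = 27 * 8.854e-6 * 54359 = 12.994954
Step 3: Vpi = sqrt(61680.0 / 12.994954)
Vpi = 68.89 V


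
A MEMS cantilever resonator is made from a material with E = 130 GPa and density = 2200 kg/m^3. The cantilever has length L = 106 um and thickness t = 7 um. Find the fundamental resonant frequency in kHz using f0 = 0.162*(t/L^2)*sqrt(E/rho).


Step 1: Convert units to SI.
t_SI = 7e-6 m, L_SI = 106e-6 m
Step 2: Calculate sqrt(E/rho).
sqrt(130e9 / 2200) = 7687.06 m/s
Step 3: Compute f0.
f0 = 0.162 * 7e-6 / (106e-6)^2 * 7687.06 = 775821.1 Hz = 775.82 kHz


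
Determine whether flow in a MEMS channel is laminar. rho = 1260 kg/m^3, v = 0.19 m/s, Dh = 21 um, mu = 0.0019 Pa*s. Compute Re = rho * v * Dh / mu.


Step 1: Convert Dh to meters: Dh = 21e-6 m
Step 2: Re = rho * v * Dh / mu
Re = 1260 * 0.19 * 21e-6 / 0.0019
Re = 2.646
Since Re = 2.646 is below ~2300, the flow is laminar.


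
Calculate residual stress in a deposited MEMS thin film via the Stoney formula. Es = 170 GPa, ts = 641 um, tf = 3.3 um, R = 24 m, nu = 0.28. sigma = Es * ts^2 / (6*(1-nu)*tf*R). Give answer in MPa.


Step 1: Compute numerator: Es * ts^2 = 170 * 641^2 = 69849770 (GPa*um^2)
Step 2: Compute denominator (R in um): 6*(1-nu)*tf*R = 6*0.72*3.3*24e6 = 342144000.0 (um^2)
Step 3: sigma (GPa) = 69849770 / 342144000.0 = 2.04153e-01 GPa
Step 4: Convert to MPa (x1000): sigma = 204.2 MPa


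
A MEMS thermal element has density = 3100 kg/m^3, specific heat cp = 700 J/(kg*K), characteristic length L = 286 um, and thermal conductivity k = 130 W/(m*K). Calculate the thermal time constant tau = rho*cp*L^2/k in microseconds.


Step 1: Convert L to m: L = 286e-6 m
Step 2: L^2 = (286e-6)^2 = 8.1796e-08 m^2
Step 3: tau = 3100 * 700 * 8.1796e-08 / 130 = 1.365364e-03 s
Step 4: Convert to microseconds (multiply by 1e6).
tau = 1365.364 us


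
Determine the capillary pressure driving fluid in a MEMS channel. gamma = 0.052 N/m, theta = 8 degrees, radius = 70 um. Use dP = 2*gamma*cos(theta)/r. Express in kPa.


Step 1: cos(8 deg) = 0.9903
Step 2: Convert r to m: r = 70e-6 m
Step 3: dP = 2 * 0.052 * 0.9903 / 70e-6 = 1471.3 Pa
Step 4: Convert Pa to kPa (divide by 1000).
dP = 1.47 kPa


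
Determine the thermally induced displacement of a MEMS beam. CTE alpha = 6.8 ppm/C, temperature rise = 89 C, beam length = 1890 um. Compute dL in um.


Step 1: Convert CTE: alpha = 6.8 ppm/C = 6.8e-6 /C
Step 2: dL = 6.8e-6 * 89 * 1890
dL = 1.1438 um


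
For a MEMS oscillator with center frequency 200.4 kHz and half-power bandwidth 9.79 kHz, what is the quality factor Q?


Step 1: Q = f0 / bandwidth
Step 2: Q = 200.4 / 9.79
Q = 20.5


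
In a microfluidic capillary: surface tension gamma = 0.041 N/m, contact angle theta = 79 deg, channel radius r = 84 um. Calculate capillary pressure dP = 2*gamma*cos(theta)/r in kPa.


Step 1: cos(79 deg) = 0.1908
Step 2: Convert r to m: r = 84e-6 m
Step 3: dP = 2 * 0.041 * 0.1908 / 84e-6 = 186.3 Pa
Step 4: Convert Pa to kPa (divide by 1000).
dP = 0.19 kPa


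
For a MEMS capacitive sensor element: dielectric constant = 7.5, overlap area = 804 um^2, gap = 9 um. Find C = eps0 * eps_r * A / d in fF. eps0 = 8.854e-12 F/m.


Step 1: Convert area to m^2: A = 804e-12 m^2
Step 2: Convert gap to m: d = 9e-6 m
Step 3: C = eps0 * eps_r * A / d
C = 8.854e-12 * 7.5 * 804e-12 / 9e-6
Step 4: Convert to fF (multiply by 1e15).
C = 5.93 fF


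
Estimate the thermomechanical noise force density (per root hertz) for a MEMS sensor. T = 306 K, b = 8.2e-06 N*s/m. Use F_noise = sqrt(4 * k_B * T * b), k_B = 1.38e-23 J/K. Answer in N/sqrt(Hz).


Step 1: Compute 4 * k_B * T * b
= 4 * 1.38e-23 * 306 * 8.2e-06
= 1.3851e-25 N^2/Hz
Step 2: F_noise = sqrt(1.3851e-25)
F_noise = 3.72e-13 N/sqrt(Hz)


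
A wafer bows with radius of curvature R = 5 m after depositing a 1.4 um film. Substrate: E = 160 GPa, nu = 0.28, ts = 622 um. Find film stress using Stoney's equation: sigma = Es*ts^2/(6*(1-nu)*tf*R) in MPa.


Step 1: Compute numerator: Es * ts^2 = 160 * 622^2 = 61901440 (GPa*um^2)
Step 2: Compute denominator (R in um): 6*(1-nu)*tf*R = 6*0.72*1.4*5e6 = 30240000.0 (um^2)
Step 3: sigma (GPa) = 61901440 / 30240000.0 = 2.047005e+00 GPa
Step 4: Convert to MPa (x1000): sigma = 2047.0 MPa


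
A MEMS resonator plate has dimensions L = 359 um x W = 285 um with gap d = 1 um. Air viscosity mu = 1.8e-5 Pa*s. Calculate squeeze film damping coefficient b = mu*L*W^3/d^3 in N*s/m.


Step 1: Convert to SI.
L = 359e-6 m, W = 285e-6 m, d = 1e-6 m
Step 2: W^3 = (285e-6)^3 = 2.31e-11 m^3
Step 3: d^3 = (1e-6)^3 = 1.00e-18 m^3
Step 4: b = 1.8e-5 * 359e-6 * 2.31e-11 / 1.00e-18
b = 1.50e-01 N*s/m


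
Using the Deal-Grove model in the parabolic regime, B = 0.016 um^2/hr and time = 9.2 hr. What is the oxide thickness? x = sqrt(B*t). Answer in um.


Step 1: Compute B*t = 0.016 * 9.2 = 0.1472
Step 2: x = sqrt(0.1472)
x = 0.384 um


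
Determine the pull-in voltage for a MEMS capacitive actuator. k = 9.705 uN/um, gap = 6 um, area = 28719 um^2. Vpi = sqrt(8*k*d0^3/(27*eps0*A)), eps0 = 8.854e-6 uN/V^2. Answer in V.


Step 1: Compute numerator: 8 * k * d0^3 = 8 * 9.705 * 6^3 = 16770.24
Step 2: Compute denominator: 27 * eps0 * A = 27 * 8.854e-6 * 28719 = 6.865507
Step 3: Vpi = sqrt(16770.24 / 6.865507)
Vpi = 49.42 V


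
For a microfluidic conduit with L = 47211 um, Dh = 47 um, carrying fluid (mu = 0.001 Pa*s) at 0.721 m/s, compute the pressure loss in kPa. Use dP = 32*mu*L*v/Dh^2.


Step 1: Convert to SI: L = 47211e-6 m, Dh = 47e-6 m
Step 2: dP = 32 * 0.001 * 47211e-6 * 0.721 / (47e-6)^2
Step 3: dP = 493097.42 Pa
Step 4: Convert to kPa: dP = 493.1 kPa


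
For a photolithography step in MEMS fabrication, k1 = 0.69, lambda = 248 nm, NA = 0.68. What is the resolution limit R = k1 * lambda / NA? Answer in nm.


Step 1: Identify values: k1 = 0.69, lambda = 248 nm, NA = 0.68
Step 2: R = k1 * lambda / NA
R = 0.69 * 248 / 0.68
R = 251.6 nm


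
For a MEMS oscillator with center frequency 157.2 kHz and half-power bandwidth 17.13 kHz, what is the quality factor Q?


Step 1: Q = f0 / bandwidth
Step 2: Q = 157.2 / 17.13
Q = 9.2


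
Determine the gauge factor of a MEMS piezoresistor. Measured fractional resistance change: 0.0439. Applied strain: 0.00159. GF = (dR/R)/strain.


Step 1: Identify values.
dR/R = 0.0439, strain = 0.00159
Step 2: GF = (dR/R) / strain = 0.0439 / 0.00159
GF = 27.6


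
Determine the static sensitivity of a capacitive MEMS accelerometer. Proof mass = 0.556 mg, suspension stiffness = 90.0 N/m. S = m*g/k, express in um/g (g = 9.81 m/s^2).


Step 1: Convert mass: m = 0.556 mg = 5.56e-07 kg
Step 2: S = m * g / k = 5.56e-07 * 9.81 / 90.0
Step 3: S = 6.06e-08 m/g
Step 4: Convert to um/g: S = 0.061 um/g


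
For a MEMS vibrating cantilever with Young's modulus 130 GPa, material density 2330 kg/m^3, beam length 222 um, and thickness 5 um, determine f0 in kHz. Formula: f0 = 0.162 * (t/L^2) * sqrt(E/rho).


Step 1: Convert units to SI.
t_SI = 5e-6 m, L_SI = 222e-6 m
Step 2: Calculate sqrt(E/rho).
sqrt(130e9 / 2330) = 7469.54 m/s
Step 3: Compute f0.
f0 = 0.162 * 5e-6 / (222e-6)^2 * 7469.54 = 122764.5 Hz = 122.76 kHz


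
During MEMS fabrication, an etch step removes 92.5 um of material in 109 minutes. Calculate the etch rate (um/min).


Step 1: Etch rate = depth / time
Step 2: rate = 92.5 / 109
rate = 0.849 um/min


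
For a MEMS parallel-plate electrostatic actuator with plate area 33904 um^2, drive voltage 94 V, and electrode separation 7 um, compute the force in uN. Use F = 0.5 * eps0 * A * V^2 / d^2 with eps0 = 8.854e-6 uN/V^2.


Step 1: Identify parameters.
eps0 = 8.854e-6 uN/V^2, A = 33904 um^2, V = 94 V, d = 7 um
Step 2: Compute V^2 = 94^2 = 8836
Step 3: Compute d^2 = 7^2 = 49
Step 4: F = 0.5 * 8.854e-6 * 33904 * 8836 / 49
F = 27.066 uN


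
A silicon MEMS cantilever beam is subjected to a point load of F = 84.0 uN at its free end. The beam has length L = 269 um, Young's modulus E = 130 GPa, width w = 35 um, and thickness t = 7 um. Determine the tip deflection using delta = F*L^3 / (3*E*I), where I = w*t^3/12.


Step 1: Calculate the second moment of area.
I = w * t^3 / 12 = 35 * 7^3 / 12 = 1000.4167 um^4
Step 2: Convert E to consistent units (1 GPa = 1000 uN/um^2).
E = 130 GPa = 130000 uN/um^2
Step 3: Calculate tip deflection.
delta = F * L^3 / (3 * E * I)
delta = 84.0 * 269^3 / (3 * 130000 * 1000.4167)
delta = 4.1907 um


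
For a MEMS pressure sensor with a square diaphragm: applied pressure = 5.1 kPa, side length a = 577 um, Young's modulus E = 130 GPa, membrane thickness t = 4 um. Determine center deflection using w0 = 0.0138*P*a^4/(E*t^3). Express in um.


Step 1: Convert pressure to compatible units (E is in GPa, so P in GPa).
P = 5.1 kPa = 5.1e-6 GPa
Step 2: Compute numerator: 0.0138 * P * a^4.
a^4 = 577^4 = 110841719041
numerator = 0.0138 * 5.1e-6 * 110841719041 = 7.80104e+03
Step 3: Compute denominator: E * t^3 = 130 * 4^3 = 8320
Step 4: w0 = numerator / denominator = 7.80104e+03 / 8320 = 0.9376 um


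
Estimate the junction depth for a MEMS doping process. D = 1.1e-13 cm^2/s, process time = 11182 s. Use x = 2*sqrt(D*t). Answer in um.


Step 1: Compute D*t = 1.1e-13 * 11182 = 1.23002e-09 cm^2
Step 2: sqrt(D*t) = 3.5072e-05 cm
Step 3: x = 2 * 3.5072e-05 cm = 7.0144e-05 cm
Step 4: Convert to um (1 cm = 1e4 um): x = 0.701 um


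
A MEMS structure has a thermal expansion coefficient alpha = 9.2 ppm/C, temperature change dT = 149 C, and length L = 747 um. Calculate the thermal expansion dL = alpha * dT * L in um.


Step 1: Convert CTE: alpha = 9.2 ppm/C = 9.2e-6 /C
Step 2: dL = 9.2e-6 * 149 * 747
dL = 1.024 um


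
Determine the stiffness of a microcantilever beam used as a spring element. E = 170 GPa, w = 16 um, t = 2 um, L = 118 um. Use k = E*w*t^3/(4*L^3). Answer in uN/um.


Step 1: Convert E to consistent units (1 GPa = 1000 uN/um^2).
E = 170 GPa = 170000 uN/um^2
Step 2: Compute t^3 = 2^3 = 8
Step 3: Compute L^3 = 118^3 = 1643032
Step 4: k = 170000 * 16 * 8 / (4 * 1643032)
k = 3.311 uN/um


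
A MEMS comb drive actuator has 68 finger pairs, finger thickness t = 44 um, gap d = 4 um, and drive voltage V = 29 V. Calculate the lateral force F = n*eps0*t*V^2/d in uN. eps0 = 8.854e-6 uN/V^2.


Step 1: Parameters: n=68, eps0=8.854e-6 uN/V^2, t=44 um, V=29 V, d=4 um
Step 2: V^2 = 841
Step 3: F = 68 * 8.854e-6 * 44 * 841 / 4
F = 5.57 uN
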